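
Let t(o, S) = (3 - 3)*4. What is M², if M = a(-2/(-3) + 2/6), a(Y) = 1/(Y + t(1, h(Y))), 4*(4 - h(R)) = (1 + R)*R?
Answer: 1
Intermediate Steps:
h(R) = 4 - R*(1 + R)/4 (h(R) = 4 - (1 + R)*R/4 = 4 - R*(1 + R)/4)
t(o, S) = 0 (t(o, S) = 0*4 = 0)
a(Y) = 1/Y (a(Y) = 1/(Y + 0) = 1/Y)
M = 1 (M = 1/(-2/(-3) + 2/6) = 1/(-2*(-⅓) + 2*(⅙)) = 1/(⅔ + ⅓) = 1/1 = 1)
M² = 1² = 1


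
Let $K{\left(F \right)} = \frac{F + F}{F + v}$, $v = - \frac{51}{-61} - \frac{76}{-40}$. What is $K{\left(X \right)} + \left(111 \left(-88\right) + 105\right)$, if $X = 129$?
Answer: $- \frac{776351637}{80359} \approx -9661.0$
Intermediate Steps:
$v = \frac{1669}{610}$ ($v = \left(-51\right) \left(- \frac{1}{61}\right) - - \frac{19}{10} = \frac{51}{61} + \frac{19}{10} = \frac{1669}{610} \approx 2.7361$)
$K{\left(F \right)} = \frac{2 F}{\frac{1669}{610} + F}$ ($K{\left(F \right)} = \frac{F + F}{F + \frac{1669}{610}} = \frac{2 F}{\frac{1669}{610} + F}$)
$K{\left(X \right)} + \left(111 \left(-88\right) + 105\right) = 1220 \cdot 129 \frac{1}{1669 + 610 \cdot 129} + \left(111 \left(-88\right) + 105\right) = 1220 \cdot 129 \frac{1}{1669 + 78690} + \left(-9768 + 105\right) = 1220 \cdot 129 \cdot \frac{1}{80359} - 9663 = \frac{157380}{80359} - 9663 = - \frac{776351637}{80359}$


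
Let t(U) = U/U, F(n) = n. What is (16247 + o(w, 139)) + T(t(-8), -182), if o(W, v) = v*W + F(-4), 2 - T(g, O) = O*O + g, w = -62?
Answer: -25498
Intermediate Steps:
t(U) = 1
T(g, O) = 2 - g - O**2 (T(g, O) = 2 - (O*O + g) = 2 - (O**2 + g) = 2 - (g + O**2) = 2 + (-g - O**2) = 2 - g - O**2)
o(W, v) = -4 + W*v (o(W, v) = v*W - 4 = W*v - 4 = -4 + W*v)
(16247 + o(w, 139)) + T(t(-8), -182) = (16247 + (-4 - 62*139)) + (2 - 1*1 - 1*(-182)**2) = (16247 + (-4 - 8618)) + (2 - 1 - 1*33124) = (16247 - 8622) + (2 - 1 - 33124) = 7625 - 33123 = -25498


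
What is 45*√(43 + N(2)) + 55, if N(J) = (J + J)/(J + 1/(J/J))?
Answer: 55 + 15*√399 ≈ 354.63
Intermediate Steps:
N(J) = 2*J/(1 + J) (N(J) = (2*J)/(J + 1/1) = (2*J)/(J + 1) = (2*J)/(1 + J) = 2*J/(1 + J))
45*√(43 + N(2)) + 55 = 45*√(43 + 2*2/(1 + 2)) + 55 = 45*√(43 + 2*2/3) + 55 = 45*√(43 + 2*2*(⅓)) + 55 = 45*√(43 + 4/3) + 55 = 45*√(133/3) + 55 = 45*(√399/3) + 55 = 15*√399 + 55 = 55 + 15*√399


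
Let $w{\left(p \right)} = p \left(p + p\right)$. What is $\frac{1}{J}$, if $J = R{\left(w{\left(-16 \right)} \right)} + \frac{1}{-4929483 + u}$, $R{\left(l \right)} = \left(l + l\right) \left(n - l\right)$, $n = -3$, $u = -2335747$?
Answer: $- \frac{7265230}{3831391692801} \approx -1.8962 \cdot 10^{-6}$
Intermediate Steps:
$w{\left(p \right)} = 2 p^{2}$ ($w{\left(p \right)} = p 2 p = 2 p^{2}$)
$R{\left(l \right)} = 2 l \left(-3 - l\right)$ ($R{\left(l \right)} = \left(l + l\right) \left(-3 - l\right) = 2 l \left(-3 - l\right)$)
$J = - \frac{3831391692801}{7265230}$ ($J = - 2 \cdot 2 \left(-16\right)^{2} \left(3 + 2 \left(-16\right)^{2}\right) + \frac{1}{-4929483 - 2335747} = - 2 \cdot 2 \cdot 256 \left(3 + 2 \cdot 256\right) + \frac{1}{-7265230} = \left(-2\right) 512 \left(3 + 512\right) - \frac{1}{7265230} = \left(-2\right) 512 \cdot 515 - \frac{1}{7265230} = -527360 - \frac{1}{7265230} = - \frac{3831391692801}{7265230} \approx -5.2736 \cdot 10^{5}$)
$\frac{1}{J} = \frac{1}{- \frac{3831391692801}{7265230}} = - \frac{7265230}{3831391692801}$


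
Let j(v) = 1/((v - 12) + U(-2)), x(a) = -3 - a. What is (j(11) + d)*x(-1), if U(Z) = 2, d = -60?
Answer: 118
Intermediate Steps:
j(v) = 1/(-10 + v) (j(v) = 1/((v - 12) + 2) = 1/((-12 + v) + 2) = 1/(-10 + v))
(j(11) + d)*x(-1) = (1/(-10 + 11) - 60)*(-3 - 1*(-1)) = (1/1 - 60)*(-3 + 1) = (1 - 60)*(-2) = -59*(-2) = 118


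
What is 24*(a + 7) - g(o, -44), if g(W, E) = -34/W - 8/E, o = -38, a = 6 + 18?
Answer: 155271/209 ≈ 742.92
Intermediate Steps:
a = 24
24*(a + 7) - g(o, -44) = 24*(24 + 7) - (-34/(-38) - 8/(-44)) = 24*31 - (-34*(-1/38) - 8*(-1/44)) = 744 - (17/19 + 2/11) = 744 - 1*225/209 = 744 - 225/209 = 155271/209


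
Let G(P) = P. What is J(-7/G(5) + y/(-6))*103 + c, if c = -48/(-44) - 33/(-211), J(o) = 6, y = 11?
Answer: 1437273/2321 ≈ 619.25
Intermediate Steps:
c = 2895/2321 (c = -48*(-1/44) - 33*(-1/211) = 12/11 + 33/211 = 2895/2321 ≈ 1.2473)
J(-7/G(5) + y/(-6))*103 + c = 6*103 + 2895/2321 = 618 + 2895/2321 = 1437273/2321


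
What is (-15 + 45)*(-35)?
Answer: -1050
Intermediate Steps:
(-15 + 45)*(-35) = 30*(-35) = -1050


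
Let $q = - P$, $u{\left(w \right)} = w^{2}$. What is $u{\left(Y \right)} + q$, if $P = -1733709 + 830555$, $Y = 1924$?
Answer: $4604930$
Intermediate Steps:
$P = -903154$
$q = 903154$ ($q = \left(-1\right) \left(-903154\right) = 903154$)
$u{\left(Y \right)} + q = 1924^{2} + 903154 = 3701776 + 903154 = 4604930$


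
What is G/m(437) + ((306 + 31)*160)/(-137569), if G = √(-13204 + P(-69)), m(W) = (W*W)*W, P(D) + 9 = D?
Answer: -53920/137569 + I*√13282/83453453 ≈ -0.39195 + 1.381e-6*I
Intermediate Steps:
P(D) = -9 + D
m(W) = W³ (m(W) = W²*W = W³)
G = I*√13282 (G = √(-13204 + (-9 - 69)) = √(-13204 - 78) = √(-13282) = I*√13282 ≈ 115.25*I)
G/m(437) + ((306 + 31)*160)/(-137569) = (I*√13282)/(437³) + ((306 + 31)*160)/(-137569) = (I*√13282)/83453453 + (337*160)*(-1/137569) = (I*√13282)*(1/83453453) + 53920*(-1/137569) = I*√13282/83453453 - 53920/137569 = -53920/137569 + I*√13282/83453453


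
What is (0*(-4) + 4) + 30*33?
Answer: 994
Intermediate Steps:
(0*(-4) + 4) + 30*33 = (0 + 4) + 990 = 4 + 990 = 994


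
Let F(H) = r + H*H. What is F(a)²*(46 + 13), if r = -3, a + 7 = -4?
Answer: 821516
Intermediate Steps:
a = -11 (a = -7 - 4 = -11)
F(H) = -3 + H² (F(H) = -3 + H*H = -3 + H²)
F(a)²*(46 + 13) = (-3 + (-11)²)²*(46 + 13) = (-3 + 121)²*59 = 118²*59 = 13924*59 = 821516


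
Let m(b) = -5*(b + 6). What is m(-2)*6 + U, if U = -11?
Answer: -131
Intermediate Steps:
m(b) = -30 - 5*b (m(b) = -5*(6 + b) = -30 - 5*b)
m(-2)*6 + U = (-30 - 5*(-2))*6 - 11 = (-30 + 10)*6 - 11 = -20*6 - 11 = -120 - 11 = -131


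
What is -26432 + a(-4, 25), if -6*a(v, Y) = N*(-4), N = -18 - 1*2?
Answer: -79336/3 ≈ -26445.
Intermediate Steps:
N = -20 (N = -18 - 2 = -20)
a(v, Y) = -40/3 (a(v, Y) = -(-10)*(-4)/3 = -⅙*80 = -40/3)
-26432 + a(-4, 25) = -26432 - 40/3 = -79336/3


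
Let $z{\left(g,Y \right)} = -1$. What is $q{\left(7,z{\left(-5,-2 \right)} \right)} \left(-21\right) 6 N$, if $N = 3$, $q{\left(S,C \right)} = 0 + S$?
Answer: $-2646$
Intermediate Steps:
$q{\left(S,C \right)} = S$
$q{\left(7,z{\left(-5,-2 \right)} \right)} \left(-21\right) 6 N = 7 \left(-21\right) 6 \cdot 3 = \left(-147\right) 18 = -2646$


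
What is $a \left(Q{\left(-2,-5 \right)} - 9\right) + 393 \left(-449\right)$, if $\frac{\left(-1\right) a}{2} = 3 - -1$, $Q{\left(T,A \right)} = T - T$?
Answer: $-176385$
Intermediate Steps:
$Q{\left(T,A \right)} = 0$
$a = -8$ ($a = - 2 \left(3 - -1\right) = - 2 \left(3 + 1\right) = \left(-2\right) 4 = -8$)
$a \left(Q{\left(-2,-5 \right)} - 9\right) + 393 \left(-449\right) = - 8 \left(0 - 9\right) + 393 \left(-449\right) = \left(-8\right) \left(-9\right) - 176457 = 72 - 176457 = -176385$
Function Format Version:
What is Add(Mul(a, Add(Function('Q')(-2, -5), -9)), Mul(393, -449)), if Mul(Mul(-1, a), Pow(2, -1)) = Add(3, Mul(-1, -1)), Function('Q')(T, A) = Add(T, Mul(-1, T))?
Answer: -176385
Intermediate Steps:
Function('Q')(T, A) = 0
a = -8 (a = Mul(-2, Add(3, Mul(-1, -1))) = Mul(-2, Add(3, 1)) = Mul(-2, 4) = -8)
Add(Mul(a, Add(Function('Q')(-2, -5), -9)), Mul(393, -449)) = Add(Mul(-8, Add(0, -9)), Mul(393, -449)) = Add(Mul(-8, -9), -176457) = Add(72, -176457) = -176385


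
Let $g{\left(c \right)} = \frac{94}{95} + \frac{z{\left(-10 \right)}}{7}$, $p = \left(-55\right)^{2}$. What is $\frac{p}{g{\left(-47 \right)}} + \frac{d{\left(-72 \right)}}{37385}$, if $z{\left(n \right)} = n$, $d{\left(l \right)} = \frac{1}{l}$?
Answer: $- \frac{1353682811323}{196495560} \approx -6889.1$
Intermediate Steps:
$p = 3025$
$g{\left(c \right)} = - \frac{292}{665}$ ($g{\left(c \right)} = \frac{94}{95} - \frac{10}{7} = - \frac{292}{665}$)
$\frac{p}{g{\left(-47 \right)}} + \frac{d{\left(-72 \right)}}{37385} = \frac{3025}{- \frac{292}{665}} + \frac{1}{\left(-72\right) 37385} = 3025 \left(- \frac{665}{292}\right) - \frac{1}{2691720} = - \frac{2011625}{292} - \frac{1}{2691720} = - \frac{1353682811323}{196495560}$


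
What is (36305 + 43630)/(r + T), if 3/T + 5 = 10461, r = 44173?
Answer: 835800360/461872891 ≈ 1.8096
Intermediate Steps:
T = 3/10456 (T = 3/(-5 + 10461) = 3/10456 ≈ 0.00028692)
(36305 + 43630)/(r + T) = (36305 + 43630)/(44173 + 3/10456) = 79935/(461872891/10456) = 79935*(10456/461872891) = 835800360/461872891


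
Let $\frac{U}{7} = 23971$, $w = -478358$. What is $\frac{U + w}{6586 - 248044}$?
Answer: $\frac{310561}{241458} \approx 1.2862$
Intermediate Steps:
$U = 167797$ ($U = 7 \cdot 23971 = 167797$)
$\frac{U + w}{6586 - 248044} = \frac{167797 - 478358}{6586 - 248044} = - \frac{310561}{-241458} = \left(-310561\right) \left(- \frac{1}{241458}\right) = \frac{310561}{241458}$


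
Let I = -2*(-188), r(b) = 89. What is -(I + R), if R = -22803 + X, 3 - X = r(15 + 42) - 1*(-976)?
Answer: 23489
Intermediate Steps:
X = -1062 (X = 3 - (89 - 1*(-976)) = 3 - (89 + 976) = 3 - 1*1065 = 3 - 1065 = -1062)
R = -23865 (R = -22803 - 1062 = -23865)
I = 376
-(I + R) = -(376 - 23865) = -1*(-23489) = 23489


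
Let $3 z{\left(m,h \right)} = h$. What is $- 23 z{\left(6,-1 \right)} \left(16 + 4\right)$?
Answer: $\frac{460}{3} \approx 153.33$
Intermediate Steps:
$z{\left(m,h \right)} = \frac{h}{3}$
$- 23 z{\left(6,-1 \right)} \left(16 + 4\right) = - 23 \cdot \frac{1}{3} \left(-1\right) \left(16 + 4\right) = \left(-23\right) \left(- \frac{1}{3}\right) 20 = \frac{23}{3} \cdot 20 = \frac{460}{3}$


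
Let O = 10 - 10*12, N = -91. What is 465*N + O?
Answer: -42425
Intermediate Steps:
O = -110 (O = 10 - 120 = -110)
465*N + O = 465*(-91) - 110 = -42315 - 110 = -42425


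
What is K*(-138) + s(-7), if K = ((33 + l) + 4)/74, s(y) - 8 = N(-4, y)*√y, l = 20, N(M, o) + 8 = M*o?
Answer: -3637/37 + 20*I*√7 ≈ -98.297 + 52.915*I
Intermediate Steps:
N(M, o) = -8 + M*o
s(y) = 8 + √y*(-8 - 4*y) (s(y) = 8 + (-8 - 4*y)*√y = 8 + √y*(-8 - 4*y))
K = 57/74 (K = ((33 + 20) + 4)/74 = (53 + 4)*(1/74) = 57*(1/74) = 57/74 ≈ 0.77027)
K*(-138) + s(-7) = (57/74)*(-138) + (8 - 4*√(-7)*(2 - 7)) = -3933/37 + (8 - 4*I*√7*(-5)) = -3933/37 + (8 + 20*I*√7) = -3637/37 + 20*I*√7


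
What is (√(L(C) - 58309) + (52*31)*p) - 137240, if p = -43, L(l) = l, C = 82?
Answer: -206556 + I*√58227 ≈ -2.0656e+5 + 241.3*I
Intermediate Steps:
(√(L(C) - 58309) + (52*31)*p) - 137240 = (√(82 - 58309) + (52*31)*(-43)) - 137240 = (√(-58227) + 1612*(-43)) - 137240 = (I*√58227 - 69316) - 137240 = (-69316 + I*√58227) - 137240 = -206556 + I*√58227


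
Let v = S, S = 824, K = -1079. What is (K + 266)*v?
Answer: -669912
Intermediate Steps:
v = 824
(K + 266)*v = (-1079 + 266)*824 = -813*824 = -669912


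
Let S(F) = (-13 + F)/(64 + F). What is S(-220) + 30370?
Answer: 4737953/156 ≈ 30372.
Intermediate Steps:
S(F) = (-13 + F)/(64 + F)
S(-220) + 30370 = (-13 - 220)/(64 - 220) + 30370 = -233/(-156) + 30370 = -1/156*(-233) + 30370 = 233/156 + 30370 = 4737953/156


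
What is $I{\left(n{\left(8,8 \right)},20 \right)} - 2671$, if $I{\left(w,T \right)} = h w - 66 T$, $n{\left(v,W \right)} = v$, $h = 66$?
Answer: $-3463$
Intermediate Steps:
$I{\left(w,T \right)} = - 66 T + 66 w$ ($I{\left(w,T \right)} = 66 w - 66 T = - 66 T + 66 w$)
$I{\left(n{\left(8,8 \right)},20 \right)} - 2671 = \left(\left(-66\right) 20 + 66 \cdot 8\right) - 2671 = \left(-1320 + 528\right) - 2671 = -792 - 2671 = -3463$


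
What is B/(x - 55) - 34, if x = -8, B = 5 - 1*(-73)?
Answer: -740/21 ≈ -35.238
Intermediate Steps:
B = 78 (B = 5 + 73 = 78)
B/(x - 55) - 34 = 78/(-8 - 55) - 34 = 78/(-63) - 34 = -1/63*78 - 34 = -26/21 - 34 = -740/21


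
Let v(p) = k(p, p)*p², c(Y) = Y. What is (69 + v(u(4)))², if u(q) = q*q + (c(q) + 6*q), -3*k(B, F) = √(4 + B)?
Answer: 59983819/3 - 356224*√3 ≈ 1.9378e+7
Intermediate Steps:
k(B, F) = -√(4 + B)/3
u(q) = q² + 7*q (u(q) = q*q + (q + 6*q) = q² + 7*q)
v(p) = -p²*√(4 + p)/3 (v(p) = (-√(4 + p)/3)*p² = -p²*√(4 + p)/3)
(69 + v(u(4)))² = (69 - (4*(7 + 4))²*√(4 + 4*(7 + 4))/3)² = (69 - (4*11)²*√(4 + 4*11)/3)² = (69 - ⅓*44²*√(4 + 44))² = (69 - ⅓*1936*√48)² = (69 - ⅓*1936*4*√3)² = (69 - 7744*√3/3)²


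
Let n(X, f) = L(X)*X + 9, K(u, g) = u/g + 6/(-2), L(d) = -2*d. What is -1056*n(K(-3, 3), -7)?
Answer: 24288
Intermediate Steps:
K(u, g) = -3 + u/g (K(u, g) = u/g + 6*(-½) = u/g - 3 = -3 + u/g)
n(X, f) = 9 - 2*X² (n(X, f) = (-2*X)*X + 9 = -2*X² + 9 = 9 - 2*X²)
-1056*n(K(-3, 3), -7) = -1056*(9 - 2*(-3 - 3/3)²) = -1056*(9 - 2*(-3 - 3*⅓)²) = -1056*(9 - 2*(-3 - 1)²) = -1056*(9 - 2*(-4)²) = -1056*(9 - 2*16) = -1056*(9 - 32) = -1056*(-23) = 24288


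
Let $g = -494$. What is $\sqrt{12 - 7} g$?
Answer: $- 494 \sqrt{5} \approx -1104.6$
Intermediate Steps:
$\sqrt{12 - 7} g = \sqrt{12 - 7} \left(-494\right) = \sqrt{5} \left(-494\right) = - 494 \sqrt{5}$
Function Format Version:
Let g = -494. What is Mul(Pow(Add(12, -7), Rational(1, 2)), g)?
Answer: Mul(-494, Pow(5, Rational(1, 2))) ≈ -1104.6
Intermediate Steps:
Mul(Pow(Add(12, -7), Rational(1, 2)), g) = Mul(Pow(Add(12, -7), Rational(1, 2)), -494) = Mul(Pow(5, Rational(1, 2)), -494) = Mul(-494, Pow(5, Rational(1, 2)))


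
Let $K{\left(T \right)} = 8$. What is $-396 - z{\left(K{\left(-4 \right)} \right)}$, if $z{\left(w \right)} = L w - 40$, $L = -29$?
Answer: $-124$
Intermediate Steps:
$z{\left(w \right)} = -40 - 29 w$ ($z{\left(w \right)} = - 29 w - 40 = -40 - 29 w$)
$-396 - z{\left(K{\left(-4 \right)} \right)} = -396 - \left(-40 - 232\right) = -396 - -272 = -396 + 272 = -124$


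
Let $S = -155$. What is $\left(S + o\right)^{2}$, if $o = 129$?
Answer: $676$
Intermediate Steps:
$\left(S + o\right)^{2} = \left(-155 + 129\right)^{2} = \left(-26\right)^{2} = 676$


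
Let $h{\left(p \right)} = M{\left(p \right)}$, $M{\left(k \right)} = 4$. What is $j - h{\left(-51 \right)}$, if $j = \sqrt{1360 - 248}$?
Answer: $-4 + 2 \sqrt{278} \approx 29.347$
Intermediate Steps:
$h{\left(p \right)} = 4$
$j = 2 \sqrt{278}$ ($j = \sqrt{1112} = 2 \sqrt{278} \approx 33.347$)
$j - h{\left(-51 \right)} = 2 \sqrt{278} - 4 = -4 + 2 \sqrt{278}$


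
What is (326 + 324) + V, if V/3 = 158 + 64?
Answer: 1316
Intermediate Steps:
V = 666 (V = 3*(158 + 64) = 3*222 = 666)
(326 + 324) + V = (326 + 324) + 666 = 650 + 666 = 1316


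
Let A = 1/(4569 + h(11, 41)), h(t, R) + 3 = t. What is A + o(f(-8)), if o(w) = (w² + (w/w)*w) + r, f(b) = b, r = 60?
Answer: 530933/4577 ≈ 116.00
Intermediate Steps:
h(t, R) = -3 + t
A = 1/4577 (A = 1/(4569 + (-3 + 11)) = 1/(4569 + 8) = 1/4577 ≈ 0.00021848)
o(w) = 60 + w + w² (o(w) = (w² + (w/w)*w) + 60 = (w² + 1*w) + 60 = (w² + w) + 60 = (w + w²) + 60 = 60 + w + w²)
A + o(f(-8)) = 1/4577 + (60 - 8 + (-8)²) = 1/4577 + (60 - 8 + 64) = 1/4577 + 116 = 530933/4577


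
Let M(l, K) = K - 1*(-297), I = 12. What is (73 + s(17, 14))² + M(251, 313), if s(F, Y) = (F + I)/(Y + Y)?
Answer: 4775569/784 ≈ 6091.3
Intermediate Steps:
s(F, Y) = (12 + F)/(2*Y) (s(F, Y) = (F + 12)/(Y + Y) = (12 + F)/((2*Y)) = (12 + F)*(1/(2*Y)) = (12 + F)/(2*Y))
M(l, K) = 297 + K (M(l, K) = K + 297 = 297 + K)
(73 + s(17, 14))² + M(251, 313) = (73 + (½)*(12 + 17)/14)² + (297 + 313) = (73 + (½)*(1/14)*29)² + 610 = (73 + 29/28)² + 610 = (2073/28)² + 610 = 4297329/784 + 610 = 4775569/784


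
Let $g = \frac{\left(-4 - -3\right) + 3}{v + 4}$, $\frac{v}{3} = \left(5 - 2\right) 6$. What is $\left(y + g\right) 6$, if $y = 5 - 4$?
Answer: $\frac{180}{29} \approx 6.2069$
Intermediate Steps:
$v = 54$ ($v = 3 \left(5 - 2\right) 6 = 3 \cdot 3 \cdot 6 = 3 \cdot 18 = 54$)
$y = 1$
$g = \frac{1}{29}$ ($g = \frac{\left(-4 - -3\right) + 3}{54 + 4} = \frac{\left(-4 + 3\right) + 3}{58} = \left(-1 + 3\right) \frac{1}{58} = 2 \cdot \frac{1}{58} = \frac{1}{29} \approx 0.034483$)
$\left(y + g\right) 6 = \left(1 + \frac{1}{29}\right) 6 = \frac{30}{29} \cdot 6 = \frac{180}{29}$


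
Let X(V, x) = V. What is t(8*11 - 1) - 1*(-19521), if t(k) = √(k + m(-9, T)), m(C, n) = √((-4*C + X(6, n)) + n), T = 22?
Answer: 19521 + √95 ≈ 19531.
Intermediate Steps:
m(C, n) = √(6 + n - 4*C) (m(C, n) = √((-4*C + 6) + n) = √((6 - 4*C) + n) = √(6 + n - 4*C))
t(k) = √(8 + k) (t(k) = √(k + √(6 + 22 - 4*(-9))) = √(k + √(6 + 22 + 36)) = √(k + √64) = √(k + 8) = √(8 + k))
t(8*11 - 1) - 1*(-19521) = √(8 + (8*11 - 1)) - 1*(-19521) = √(8 + (88 - 1)) + 19521 = √(8 + 87) + 19521 = √95 + 19521 = 19521 + √95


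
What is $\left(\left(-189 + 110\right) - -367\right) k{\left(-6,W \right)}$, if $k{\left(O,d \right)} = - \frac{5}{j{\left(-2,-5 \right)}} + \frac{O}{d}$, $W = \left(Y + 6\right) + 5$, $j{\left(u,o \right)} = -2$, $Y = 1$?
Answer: $576$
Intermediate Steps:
$W = 12$ ($W = \left(1 + 6\right) + 5 = 7 + 5 = 12$)
$k{\left(O,d \right)} = \frac{5}{2} + \frac{O}{d}$ ($k{\left(O,d \right)} = - \frac{5}{-2} + \frac{O}{d} = \left(-5\right) \left(- \frac{1}{2}\right) + \frac{O}{d} = \frac{5}{2} + \frac{O}{d}$)
$\left(\left(-189 + 110\right) - -367\right) k{\left(-6,W \right)} = \left(\left(-189 + 110\right) - -367\right) \left(\frac{5}{2} - \frac{6}{12}\right) = \left(-79 + 367\right) \left(\frac{5}{2} - \frac{1}{2}\right) = 288 \left(\frac{5}{2} - \frac{1}{2}\right) = 288 \cdot 2 = 576$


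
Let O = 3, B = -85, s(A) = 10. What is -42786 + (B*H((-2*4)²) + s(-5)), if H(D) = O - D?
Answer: -37591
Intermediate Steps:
H(D) = 3 - D
-42786 + (B*H((-2*4)²) + s(-5)) = -42786 + (-85*(3 - (-2*4)²) + 10) = -42786 + (-85*(3 - 1*(-8)²) + 10) = -42786 + (-85*(3 - 1*64) + 10) = -42786 + (-85*(3 - 64) + 10) = -42786 + (-85*(-61) + 10) = -42786 + (5185 + 10) = -42786 + 5195 = -37591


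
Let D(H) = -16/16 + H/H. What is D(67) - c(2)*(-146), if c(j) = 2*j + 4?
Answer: 1168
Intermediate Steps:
c(j) = 4 + 2*j
D(H) = 0 (D(H) = -16*1/16 + 1 = -1 + 1 = 0)
D(67) - c(2)*(-146) = 0 - (4 + 2*2)*(-146) = 0 - (4 + 4)*(-146) = 0 - 8*(-146) = 0 - 1*(-1168) = 0 + 1168 = 1168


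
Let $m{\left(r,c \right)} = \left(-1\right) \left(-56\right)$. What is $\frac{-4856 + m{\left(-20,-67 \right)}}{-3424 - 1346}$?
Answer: $\frac{160}{159} \approx 1.0063$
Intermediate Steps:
$m{\left(r,c \right)} = 56$
$\frac{-4856 + m{\left(-20,-67 \right)}}{-3424 - 1346} = \frac{-4856 + 56}{-3424 - 1346} = - \frac{4800}{-4770} = \left(-4800\right) \left(- \frac{1}{4770}\right) = \frac{160}{159}$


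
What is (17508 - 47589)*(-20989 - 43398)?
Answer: 1936825347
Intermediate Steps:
(17508 - 47589)*(-20989 - 43398) = -30081*(-64387) = 1936825347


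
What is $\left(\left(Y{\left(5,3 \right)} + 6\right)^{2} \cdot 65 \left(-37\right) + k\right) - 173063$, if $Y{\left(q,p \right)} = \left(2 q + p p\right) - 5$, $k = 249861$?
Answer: $-885202$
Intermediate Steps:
$Y{\left(q,p \right)} = -5 + p^{2} + 2 q$ ($Y{\left(q,p \right)} = \left(2 q + p^{2}\right) - 5 = \left(p^{2} + 2 q\right) - 5 = -5 + p^{2} + 2 q$)
$\left(\left(Y{\left(5,3 \right)} + 6\right)^{2} \cdot 65 \left(-37\right) + k\right) - 173063 = \left(\left(\left(-5 + 3^{2} + 2 \cdot 5\right) + 6\right)^{2} \cdot 65 \left(-37\right) + 249861\right) - 173063 = \left(\left(\left(-5 + 9 + 10\right) + 6\right)^{2} \cdot 65 \left(-37\right) + 249861\right) - 173063 = \left(\left(14 + 6\right)^{2} \cdot 65 \left(-37\right) + 249861\right) - 173063 = \left(20^{2} \cdot 65 \left(-37\right) + 249861\right) - 173063 = \left(400 \cdot 65 \left(-37\right) + 249861\right) - 173063 = \left(26000 \left(-37\right) + 249861\right) - 173063 = \left(-962000 + 249861\right) - 173063 = -712139 - 173063 = -885202$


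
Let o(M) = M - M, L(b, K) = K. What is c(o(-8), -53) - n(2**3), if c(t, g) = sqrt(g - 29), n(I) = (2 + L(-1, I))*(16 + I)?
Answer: -240 + I*sqrt(82) ≈ -240.0 + 9.0554*I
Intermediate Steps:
n(I) = (2 + I)*(16 + I)
o(M) = 0
c(t, g) = sqrt(-29 + g)
c(o(-8), -53) - n(2**3) = sqrt(-29 - 53) - (32 + (2**3)**2 + 18*2**3) = sqrt(-82) - (32 + 8**2 + 18*8) = I*sqrt(82) - (32 + 64 + 144) = I*sqrt(82) - 1*240 = I*sqrt(82) - 240 = -240 + I*sqrt(82)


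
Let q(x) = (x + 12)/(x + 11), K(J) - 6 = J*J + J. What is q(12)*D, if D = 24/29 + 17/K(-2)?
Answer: 2055/667 ≈ 3.0810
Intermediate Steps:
K(J) = 6 + J + J**2 (K(J) = 6 + (J*J + J) = 6 + (J**2 + J) = 6 + (J + J**2) = 6 + J + J**2)
q(x) = (12 + x)/(11 + x)
D = 685/232 (D = 24/29 + 17/(6 - 2 + (-2)**2) = 24*(1/29) + 17/(6 - 2 + 4) = 24/29 + 17/8 = 685/232 ≈ 2.9526)
q(12)*D = ((12 + 12)/(11 + 12))*(685/232) = (24/23)*(685/232) = 2055/667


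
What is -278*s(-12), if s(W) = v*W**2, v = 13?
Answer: -520416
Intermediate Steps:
s(W) = 13*W**2
-278*s(-12) = -3614*(-12)**2 = -3614*144 = -278*1872 = -520416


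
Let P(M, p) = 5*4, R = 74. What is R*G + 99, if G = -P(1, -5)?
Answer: -1381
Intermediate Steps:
P(M, p) = 20
G = -20 (G = -1*20 = -20)
R*G + 99 = 74*(-20) + 99 = -1480 + 99 = -1381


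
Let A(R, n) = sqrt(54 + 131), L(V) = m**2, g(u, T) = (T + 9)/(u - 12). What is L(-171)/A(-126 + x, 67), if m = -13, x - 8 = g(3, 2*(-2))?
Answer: 169*sqrt(185)/185 ≈ 12.425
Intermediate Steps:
g(u, T) = (9 + T)/(-12 + u)
x = 67/9 (x = 8 + (9 + 2*(-2))/(-12 + 3) = 8 + (9 - 4)/(-9) = 8 - 1/9*5 = 8 - 5/9 = 67/9 ≈ 7.4444)
L(V) = 169 (L(V) = (-13)**2 = 169)
A(R, n) = sqrt(185)
L(-171)/A(-126 + x, 67) = 169/(sqrt(185)) = 169*(sqrt(185)/185) = 169*sqrt(185)/185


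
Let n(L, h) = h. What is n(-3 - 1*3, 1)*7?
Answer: 7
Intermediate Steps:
n(-3 - 1*3, 1)*7 = 1*7 = 7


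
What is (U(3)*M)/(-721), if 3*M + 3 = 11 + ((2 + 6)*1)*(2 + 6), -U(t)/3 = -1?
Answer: -72/721 ≈ -0.099861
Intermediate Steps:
U(t) = 3 (U(t) = -3*(-1) = 3)
M = 24 (M = -1 + (11 + ((2 + 6)*1)*(2 + 6))/3 = -1 + (11 + (8*1)*8)/3 = -1 + (11 + 8*8)/3 = -1 + (11 + 64)/3 = -1 + (⅓)*75 = -1 + 25 = 24)
(U(3)*M)/(-721) = (3*24)/(-721) = 72*(-1/721) = -72/721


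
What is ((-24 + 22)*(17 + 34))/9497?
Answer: -102/9497 ≈ -0.010740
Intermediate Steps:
((-24 + 22)*(17 + 34))/9497 = -2*51*(1/9497) = -102*1/9497 = -102/9497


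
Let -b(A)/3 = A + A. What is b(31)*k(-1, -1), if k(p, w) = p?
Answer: 186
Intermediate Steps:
b(A) = -6*A (b(A) = -3*(A + A) = -6*A)
b(31)*k(-1, -1) = -6*31*(-1) = -186*(-1) = 186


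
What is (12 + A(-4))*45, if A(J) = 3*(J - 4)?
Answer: -540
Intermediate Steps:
A(J) = -12 + 3*J (A(J) = 3*(-4 + J) = -12 + 3*J)
(12 + A(-4))*45 = (12 + (-12 + 3*(-4)))*45 = (12 + (-12 - 12))*45 = (12 - 24)*45 = -12*45 = -540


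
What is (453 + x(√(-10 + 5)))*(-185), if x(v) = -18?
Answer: -80475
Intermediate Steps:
(453 + x(√(-10 + 5)))*(-185) = (453 - 18)*(-185) = 435*(-185) = -80475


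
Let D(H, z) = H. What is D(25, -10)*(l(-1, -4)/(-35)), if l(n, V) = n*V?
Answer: -20/7 ≈ -2.8571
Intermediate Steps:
l(n, V) = V*n
D(25, -10)*(l(-1, -4)/(-35)) = 25*(-4*(-1)/(-35)) = 25*(4*(-1/35)) = 25*(-4/35) = -20/7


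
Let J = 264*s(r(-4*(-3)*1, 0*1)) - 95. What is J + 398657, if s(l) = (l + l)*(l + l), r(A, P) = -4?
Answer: 415458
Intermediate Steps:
s(l) = 4*l**2 (s(l) = (2*l)*(2*l) = 4*l**2)
J = 16801 (J = 264*(4*(-4)**2) - 95 = 264*(4*16) - 95 = 264*64 - 95 = 16896 - 95 = 16801)
J + 398657 = 16801 + 398657 = 415458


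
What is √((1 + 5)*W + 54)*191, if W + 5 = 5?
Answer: 573*√6 ≈ 1403.6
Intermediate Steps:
W = 0 (W = -5 + 5 = 0)
√((1 + 5)*W + 54)*191 = √((1 + 5)*0 + 54)*191 = √(6*0 + 54)*191 = √(0 + 54)*191 = √54*191 = (3*√6)*191 = 573*√6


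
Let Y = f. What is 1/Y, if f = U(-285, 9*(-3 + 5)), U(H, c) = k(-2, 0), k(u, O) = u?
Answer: -1/2 ≈ -0.50000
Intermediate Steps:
U(H, c) = -2
f = -2
Y = -2
1/Y = 1/(-2) = -1/2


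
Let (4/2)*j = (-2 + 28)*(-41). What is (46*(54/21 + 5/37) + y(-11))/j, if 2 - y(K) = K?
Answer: -35613/138047 ≈ -0.25798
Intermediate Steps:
y(K) = 2 - K
j = -533 (j = ((-2 + 28)*(-41))/2 = (26*(-41))/2 = (1/2)*(-1066) = -533)
(46*(54/21 + 5/37) + y(-11))/j = (46*(54/21 + 5/37) + (2 - 1*(-11)))/(-533) = (46*(54*(1/21) + 5*(1/37)) + (2 + 11))*(-1/533) = (46*(18/7 + 5/37) + 13)*(-1/533) = (46*(701/259) + 13)*(-1/533) = (32246/259 + 13)*(-1/533) = (35613/259)*(-1/533) = -35613/138047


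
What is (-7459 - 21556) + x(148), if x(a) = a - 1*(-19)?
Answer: -28848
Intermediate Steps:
x(a) = 19 + a (x(a) = a + 19 = 19 + a)
(-7459 - 21556) + x(148) = (-7459 - 21556) + (19 + 148) = -29015 + 167 = -28848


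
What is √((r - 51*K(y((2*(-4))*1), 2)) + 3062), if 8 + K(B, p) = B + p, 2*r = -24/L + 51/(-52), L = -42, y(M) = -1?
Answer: √452976706/364 ≈ 58.470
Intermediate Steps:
r = -149/728 (r = (-24/(-42) + 51/(-52))/2 = (-24*(-1/42) + 51*(-1/52))/2 = (4/7 - 51/52)/2 = (½)*(-149/364) = -149/728 ≈ -0.20467)
K(B, p) = -8 + B + p (K(B, p) = -8 + (B + p) = -8 + B + p)
√((r - 51*K(y((2*(-4))*1), 2)) + 3062) = √((-149/728 - 51*(-8 - 1 + 2)) + 3062) = √((-149/728 - 51*(-7)) + 3062) = √((-149/728 + 357) + 3062) = √(259747/728 + 3062) = √(2488883/728) = √452976706/364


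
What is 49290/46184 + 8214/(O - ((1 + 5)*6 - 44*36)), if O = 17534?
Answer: 329976789/220320772 ≈ 1.4977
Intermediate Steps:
49290/46184 + 8214/(O - ((1 + 5)*6 - 44*36)) = 49290/46184 + 8214/(17534 - ((1 + 5)*6 - 44*36)) = 49290*(1/46184) + 8214/(17534 - (6*6 - 1584)) = 24645/23092 + 8214/(17534 - (36 - 1584)) = 24645/23092 + 8214/(17534 - 1*(-1548)) = 24645/23092 + 8214/(17534 + 1548) = 24645/23092 + 8214/19082 = 24645/23092 + 8214*(1/19082) = 24645/23092 + 4107/9541 = 329976789/220320772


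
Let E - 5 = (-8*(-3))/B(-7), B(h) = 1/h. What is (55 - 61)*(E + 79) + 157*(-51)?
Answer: -7503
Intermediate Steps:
B(h) = 1/h
E = -163 (E = 5 + (-8*(-3))/(1/(-7)) = 5 + 24/(-1/7) = 5 + 24*(-7) = 5 - 168 = -163)
(55 - 61)*(E + 79) + 157*(-51) = (55 - 61)*(-163 + 79) + 157*(-51) = -6*(-84) - 8007 = 504 - 8007 = -7503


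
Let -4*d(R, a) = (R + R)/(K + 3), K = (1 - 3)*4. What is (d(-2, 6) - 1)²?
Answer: 36/25 ≈ 1.4400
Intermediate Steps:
K = -8 (K = -2*4 = -8)
d(R, a) = R/10 (d(R, a) = -(R + R)/(4*(-8 + 3)) = -2*R/(4*(-5)) = -2*R*(-1)/(4*5) = -(-1)*R/10 = R/10)
(d(-2, 6) - 1)² = ((⅒)*(-2) - 1)² = (-⅕ - 1)² = (-6/5)² = 36/25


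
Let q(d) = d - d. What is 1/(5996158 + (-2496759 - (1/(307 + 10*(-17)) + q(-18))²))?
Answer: 18769/65680219830 ≈ 2.8576e-7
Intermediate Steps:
q(d) = 0
1/(5996158 + (-2496759 - (1/(307 + 10*(-17)) + q(-18))²)) = 1/(5996158 + (-2496759 - (1/(307 + 10*(-17)) + 0)²)) = 1/(5996158 + (-2496759 - (1/(307 - 170) + 0)²)) = 1/(5996158 + (-2496759 - (1/137 + 0)²)) = 1/(5996158 + (-2496759 - (1/137)²)) = 1/(5996158 + (-2496759 - 1*1/18769)) = 1/(5996158 + (-2496759 - 1/18769)) = 1/(5996158 - 46861669672/18769) = 1/(65680219830/18769) = 18769/65680219830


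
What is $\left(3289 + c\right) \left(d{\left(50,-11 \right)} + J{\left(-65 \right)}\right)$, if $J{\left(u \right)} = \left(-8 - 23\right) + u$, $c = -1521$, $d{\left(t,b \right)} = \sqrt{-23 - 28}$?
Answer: $-169728 + 1768 i \sqrt{51} \approx -1.6973 \cdot 10^{5} + 12626.0 i$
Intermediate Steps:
$d{\left(t,b \right)} = i \sqrt{51}$ ($d{\left(t,b \right)} = \sqrt{-51} = i \sqrt{51}$)
$J{\left(u \right)} = -31 + u$
$\left(3289 + c\right) \left(d{\left(50,-11 \right)} + J{\left(-65 \right)}\right) = \left(3289 - 1521\right) \left(i \sqrt{51} - 96\right) = 1768 \left(i \sqrt{51} - 96\right) = 1768 \left(-96 + i \sqrt{51}\right) = -169728 + 1768 i \sqrt{51}$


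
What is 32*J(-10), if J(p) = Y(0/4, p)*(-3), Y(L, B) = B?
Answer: 960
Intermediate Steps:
J(p) = -3*p (J(p) = p*(-3) = -3*p)
32*J(-10) = 32*(-3*(-10)) = 32*30 = 960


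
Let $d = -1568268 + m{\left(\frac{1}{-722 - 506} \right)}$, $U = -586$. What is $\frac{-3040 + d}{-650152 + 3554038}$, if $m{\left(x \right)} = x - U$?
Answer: $- \frac{1928846617}{3565972008} \approx -0.5409$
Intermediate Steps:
$m{\left(x \right)} = 586 + x$ ($m{\left(x \right)} = x - -586 = x + 586 = 586 + x$)
$d = - \frac{1925113497}{1228}$ ($d = -1568268 + \left(586 + \frac{1}{-722 - 506}\right) = -1568268 + \left(586 + \frac{1}{-1228}\right) = -1568268 + \left(586 - \frac{1}{1228}\right) = -1568268 + \frac{719607}{1228} = - \frac{1925113497}{1228} \approx -1.5677 \cdot 10^{6}$)
$\frac{-3040 + d}{-650152 + 3554038} = \frac{-3040 - \frac{1925113497}{1228}}{-650152 + 3554038} = - \frac{1928846617}{1228 \cdot 2903886} = \left(- \frac{1928846617}{1228}\right) \frac{1}{2903886} = - \frac{1928846617}{3565972008}$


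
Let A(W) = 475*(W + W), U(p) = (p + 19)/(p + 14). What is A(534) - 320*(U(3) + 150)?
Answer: 7801060/17 ≈ 4.5889e+5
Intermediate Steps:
U(p) = (19 + p)/(14 + p)
A(W) = 950*W (A(W) = 475*(2*W) = 950*W)
A(534) - 320*(U(3) + 150) = 950*534 - 320*((19 + 3)/(14 + 3) + 150) = 507300 - 320*(22/17 + 150) = 507300 - 320*2572/17 = 507300 - 1*823040/17 = 507300 - 823040/17 = 7801060/17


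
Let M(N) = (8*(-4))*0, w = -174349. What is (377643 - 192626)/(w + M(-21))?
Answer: -26431/24907 ≈ -1.0612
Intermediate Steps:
M(N) = 0 (M(N) = -32*0 = 0)
(377643 - 192626)/(w + M(-21)) = (377643 - 192626)/(-174349 + 0) = 185017/(-174349) = 185017*(-1/174349) = -26431/24907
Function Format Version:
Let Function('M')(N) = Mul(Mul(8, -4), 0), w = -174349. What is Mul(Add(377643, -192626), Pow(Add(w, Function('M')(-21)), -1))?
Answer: Rational(-26431, 24907) ≈ -1.0612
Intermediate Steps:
Function('M')(N) = 0 (Function('M')(N) = Mul(-32, 0) = 0)
Mul(Add(377643, -192626), Pow(Add(w, Function('M')(-21)), -1)) = Mul(Add(377643, -192626), Pow(Add(-174349, 0), -1)) = Mul(185017, Pow(-174349, -1)) = Mul(185017, Rational(-1, 174349)) = Rational(-26431, 24907)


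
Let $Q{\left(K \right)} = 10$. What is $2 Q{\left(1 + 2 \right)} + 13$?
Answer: $33$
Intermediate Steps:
$2 Q{\left(1 + 2 \right)} + 13 = 2 \cdot 10 + 13 = 20 + 13 = 33$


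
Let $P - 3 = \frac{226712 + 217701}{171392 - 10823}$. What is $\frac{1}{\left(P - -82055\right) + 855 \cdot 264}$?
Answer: $\frac{160569}{49420050095} \approx 3.2491 \cdot 10^{-6}$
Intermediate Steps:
$P = \frac{926120}{160569}$ ($P = 3 + \frac{226712 + 217701}{171392 - 10823} = 3 + \frac{444413}{160569} = \frac{926120}{160569} \approx 5.7677$)
$\frac{1}{\left(P - -82055\right) + 855 \cdot 264} = \frac{1}{\left(\frac{926120}{160569} - -82055\right) + 855 \cdot 264} = \frac{1}{\left(\frac{926120}{160569} + 82055\right) + 225720} = \frac{1}{\frac{13176415415}{160569} + 225720} = \frac{1}{\frac{49420050095}{160569}} = \frac{160569}{49420050095}$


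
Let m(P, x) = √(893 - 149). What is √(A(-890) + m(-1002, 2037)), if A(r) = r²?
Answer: √(792100 + 2*√186) ≈ 890.02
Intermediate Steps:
m(P, x) = 2*√186 (m(P, x) = √744 = 2*√186)
√(A(-890) + m(-1002, 2037)) = √((-890)² + 2*√186) = √(792100 + 2*√186)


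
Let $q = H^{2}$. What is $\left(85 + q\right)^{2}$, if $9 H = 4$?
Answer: $\frac{47623801}{6561} \approx 7258.6$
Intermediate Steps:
$H = \frac{4}{9}$ ($H = \frac{1}{9} \cdot 4 = \frac{4}{9} \approx 0.44444$)
$q = \frac{16}{81}$ ($q = \left(\frac{4}{9}\right)^{2} = \frac{16}{81} \approx 0.19753$)
$\left(85 + q\right)^{2} = \left(85 + \frac{16}{81}\right)^{2} = \left(\frac{6901}{81}\right)^{2} = \frac{47623801}{6561}$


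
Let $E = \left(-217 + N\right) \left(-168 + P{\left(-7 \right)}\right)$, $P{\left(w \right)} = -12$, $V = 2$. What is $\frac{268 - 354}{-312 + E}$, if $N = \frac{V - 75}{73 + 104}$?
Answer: $- \frac{2537}{1145256} \approx -0.0022152$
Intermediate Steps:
$N = - \frac{73}{177}$ ($N = \frac{2 - 75}{73 + 104} = - \frac{73}{177} \approx -0.41243$)
$E = \frac{2308920}{59}$ ($E = \left(-217 - \frac{73}{177}\right) \left(-168 - 12\right) = \left(- \frac{38482}{177}\right) \left(-180\right) = \frac{2308920}{59} \approx 39134.0$)
$\frac{268 - 354}{-312 + E} = \frac{268 - 354}{-312 + \frac{2308920}{59}} = - \frac{86}{\frac{2290512}{59}} = \left(-86\right) \frac{59}{2290512} = - \frac{2537}{1145256}$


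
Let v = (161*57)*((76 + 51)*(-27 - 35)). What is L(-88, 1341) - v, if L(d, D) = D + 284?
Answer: 72261323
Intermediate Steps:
L(d, D) = 284 + D
v = -72259698 (v = 9177*(127*(-62)) = 9177*(-7874) = -72259698)
L(-88, 1341) - v = (284 + 1341) - 1*(-72259698) = 1625 + 72259698 = 72261323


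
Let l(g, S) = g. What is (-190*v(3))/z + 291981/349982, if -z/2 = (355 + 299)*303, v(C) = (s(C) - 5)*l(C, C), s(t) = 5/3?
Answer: 28763528011/34676566542 ≈ 0.82948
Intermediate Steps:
s(t) = 5/3 (s(t) = 5*(⅓) = 5/3)
v(C) = -10*C/3 (v(C) = (5/3 - 5)*C = -10*C/3)
z = -396324 (z = -2*(355 + 299)*303 = -1308*303 = -2*198162 = -396324)
(-190*v(3))/z + 291981/349982 = -(-1900)*3/3/(-396324) + 291981/349982 = -190*(-10)*(-1/396324) + 291981*(1/349982) = 1900*(-1/396324) + 291981/349982 = -475/99081 + 291981/349982 = 28763528011/34676566542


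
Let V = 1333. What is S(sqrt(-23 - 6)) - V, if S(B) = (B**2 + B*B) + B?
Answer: -1391 + I*sqrt(29) ≈ -1391.0 + 5.3852*I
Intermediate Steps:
S(B) = B + 2*B**2 (S(B) = (B**2 + B**2) + B = 2*B**2 + B = B + 2*B**2)
S(sqrt(-23 - 6)) - V = sqrt(-23 - 6)*(1 + 2*sqrt(-23 - 6)) - 1*1333 = sqrt(-29)*(1 + 2*sqrt(-29)) - 1333 = (I*sqrt(29))*(1 + 2*(I*sqrt(29))) - 1333 = (I*sqrt(29))*(1 + 2*I*sqrt(29)) - 1333 = I*sqrt(29)*(1 + 2*I*sqrt(29)) - 1333 = -1333 + I*sqrt(29)*(1 + 2*I*sqrt(29))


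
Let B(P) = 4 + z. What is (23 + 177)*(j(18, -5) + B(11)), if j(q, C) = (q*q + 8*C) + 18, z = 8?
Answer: 62800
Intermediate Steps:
j(q, C) = 18 + q² + 8*C (j(q, C) = (q² + 8*C) + 18 = 18 + q² + 8*C)
B(P) = 12 (B(P) = 4 + 8 = 12)
(23 + 177)*(j(18, -5) + B(11)) = (23 + 177)*((18 + 18² + 8*(-5)) + 12) = 200*((18 + 324 - 40) + 12) = 200*(302 + 12) = 200*314 = 62800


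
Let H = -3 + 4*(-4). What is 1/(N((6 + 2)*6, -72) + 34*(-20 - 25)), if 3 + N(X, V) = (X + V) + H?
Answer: -1/1576 ≈ -0.00063452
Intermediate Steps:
H = -19 (H = -3 - 16 = -19)
N(X, V) = -22 + V + X (N(X, V) = -3 + ((X + V) - 19) = -3 + ((V + X) - 19) = -3 + (-19 + V + X) = -22 + V + X)
1/(N((6 + 2)*6, -72) + 34*(-20 - 25)) = 1/((-22 - 72 + (6 + 2)*6) + 34*(-20 - 25)) = 1/((-22 - 72 + 8*6) + 34*(-45)) = 1/((-22 - 72 + 48) - 1530) = 1/(-46 - 1530) = 1/(-1576) = -1/1576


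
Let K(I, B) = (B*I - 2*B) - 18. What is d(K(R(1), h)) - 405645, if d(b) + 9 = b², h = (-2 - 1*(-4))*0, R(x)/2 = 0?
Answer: -405330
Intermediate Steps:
R(x) = 0 (R(x) = 2*0 = 0)
h = 0 (h = (-2 + 4)*0 = 2*0 = 0)
K(I, B) = -18 - 2*B + B*I (K(I, B) = (-2*B + B*I) - 18 = -18 - 2*B + B*I)
d(b) = -9 + b²
d(K(R(1), h)) - 405645 = (-9 + (-18 - 2*0 + 0*0)²) - 405645 = (-9 + (-18 + 0 + 0)²) - 405645 = (-9 + (-18)²) - 405645 = (-9 + 324) - 405645 = 315 - 405645 = -405330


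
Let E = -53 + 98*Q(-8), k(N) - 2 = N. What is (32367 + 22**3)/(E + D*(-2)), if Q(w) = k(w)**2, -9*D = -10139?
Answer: 55305/1571 ≈ 35.204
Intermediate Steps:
k(N) = 2 + N
D = 10139/9 (D = -1/9*(-10139) = 10139/9 ≈ 1126.6)
Q(w) = (2 + w)**2
E = 3475 (E = -53 + 98*(2 - 8)**2 = -53 + 98*(-6)**2 = -53 + 98*36 = -53 + 3528 = 3475)
(32367 + 22**3)/(E + D*(-2)) = (32367 + 22**3)/(3475 + (10139/9)*(-2)) = (32367 + 10648)/(3475 - 20278/9) = 43015/(10997/9) = 43015*(9/10997) = 55305/1571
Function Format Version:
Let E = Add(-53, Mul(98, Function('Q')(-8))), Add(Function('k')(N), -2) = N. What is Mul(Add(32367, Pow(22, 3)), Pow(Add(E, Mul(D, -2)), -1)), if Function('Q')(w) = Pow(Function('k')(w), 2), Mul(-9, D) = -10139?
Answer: Rational(55305, 1571) ≈ 35.204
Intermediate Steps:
Function('k')(N) = Add(2, N)
D = Rational(10139, 9) (D = Mul(Rational(-1, 9), -10139) = Rational(10139, 9) ≈ 1126.6)
Function('Q')(w) = Pow(Add(2, w), 2)
E = 3475 (E = Add(-53, Mul(98, Pow(Add(2, -8), 2))) = Add(-53, Mul(98, Pow(-6, 2))) = Add(-53, Mul(98, 36)) = Add(-53, 3528) = 3475)
Mul(Add(32367, Pow(22, 3)), Pow(Add(E, Mul(D, -2)), -1)) = Mul(Add(32367, Pow(22, 3)), Pow(Add(3475, Mul(Rational(10139, 9), -2)), -1)) = Mul(Add(32367, 10648), Pow(Add(3475, Rational(-20278, 9)), -1)) = Mul(43015, Pow(Rational(10997, 9), -1)) = Mul(43015, Rational(9, 10997)) = Rational(55305, 1571)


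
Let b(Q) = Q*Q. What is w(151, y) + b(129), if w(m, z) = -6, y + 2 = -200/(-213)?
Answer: 16635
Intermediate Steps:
y = -226/213 (y = -2 - 200/(-213) = -2 - 200*(-1/213) = -2 + 200/213 = -226/213 ≈ -1.0610)
b(Q) = Q²
w(151, y) + b(129) = -6 + 129² = -6 + 16641 = 16635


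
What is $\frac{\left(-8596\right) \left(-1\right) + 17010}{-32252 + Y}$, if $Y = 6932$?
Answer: $- \frac{12803}{12660} \approx -1.0113$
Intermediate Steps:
$\frac{\left(-8596\right) \left(-1\right) + 17010}{-32252 + Y} = \frac{\left(-8596\right) \left(-1\right) + 17010}{-32252 + 6932} = \frac{8596 + 17010}{-25320} = 25606 \left(- \frac{1}{25320}\right) = - \frac{12803}{12660}$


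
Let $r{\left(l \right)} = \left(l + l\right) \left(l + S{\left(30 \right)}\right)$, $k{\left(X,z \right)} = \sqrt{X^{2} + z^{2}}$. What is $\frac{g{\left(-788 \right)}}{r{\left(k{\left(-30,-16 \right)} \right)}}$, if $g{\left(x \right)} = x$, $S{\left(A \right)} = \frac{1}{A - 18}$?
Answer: $- \frac{2364}{6953} \approx -0.34$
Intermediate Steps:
$S{\left(A \right)} = \frac{1}{-18 + A}$
$r{\left(l \right)} = 2 l \left(\frac{1}{12} + l\right)$ ($r{\left(l \right)} = \left(l + l\right) \left(l + \frac{1}{-18 + 30}\right) = 2 l \left(l + \frac{1}{12}\right) = 2 l \left(\frac{1}{12} + l\right)$)
$\frac{g{\left(-788 \right)}}{r{\left(k{\left(-30,-16 \right)} \right)}} = - \frac{788}{\frac{1}{6} \sqrt{\left(-30\right)^{2} + \left(-16\right)^{2}} \left(1 + 12 \sqrt{\left(-30\right)^{2} + \left(-16\right)^{2}}\right)} = - \frac{788}{\frac{1}{6} \sqrt{900 + 256} \left(1 + 12 \sqrt{900 + 256}\right)} = - \frac{788}{\frac{1}{6} \sqrt{1156} \left(1 + 12 \sqrt{1156}\right)} = - \frac{788}{\frac{1}{6} \cdot 34 \left(1 + 12 \cdot 34\right)} = - \frac{788}{\frac{1}{6} \cdot 34 \left(1 + 408\right)} = - \frac{788}{\frac{1}{6} \cdot 34 \cdot 409} = - \frac{788}{\frac{6953}{3}} = \left(-788\right) \frac{3}{6953} = - \frac{2364}{6953}$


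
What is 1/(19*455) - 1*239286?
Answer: -2068627469/8645 ≈ -2.3929e+5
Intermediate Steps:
1/(19*455) - 1*239286 = 1/8645 - 239286 = -2068627469/8645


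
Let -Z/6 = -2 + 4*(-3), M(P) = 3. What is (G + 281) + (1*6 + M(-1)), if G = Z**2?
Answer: 7346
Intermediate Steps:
Z = 84 (Z = -6*(-2 + 4*(-3)) = -6*(-2 - 12) = -6*(-14) = 84)
G = 7056 (G = 84**2 = 7056)
(G + 281) + (1*6 + M(-1)) = (7056 + 281) + (1*6 + 3) = 7337 + (6 + 3) = 7337 + 9 = 7346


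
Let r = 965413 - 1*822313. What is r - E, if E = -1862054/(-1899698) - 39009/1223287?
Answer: 166272216446609192/1161937933663 ≈ 1.4310e+5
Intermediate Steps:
r = 143100 (r = 965413 - 822313 = 143100)
E = 1101860566108/1161937933663 (E = -1862054*(-1/1899698) - 39009*1/1223287 = 931027/949849 - 39009/1223287 = 1101860566108/1161937933663 ≈ 0.94830)
r - E = 143100 - 1*1101860566108/1161937933663 = 143100 - 1101860566108/1161937933663 = 166272216446609192/1161937933663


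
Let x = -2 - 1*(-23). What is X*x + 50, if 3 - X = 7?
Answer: -34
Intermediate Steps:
X = -4 (X = 3 - 1*7 = 3 - 7 = -4)
x = 21 (x = -2 + 23 = 21)
X*x + 50 = -4*21 + 50 = -84 + 50 = -34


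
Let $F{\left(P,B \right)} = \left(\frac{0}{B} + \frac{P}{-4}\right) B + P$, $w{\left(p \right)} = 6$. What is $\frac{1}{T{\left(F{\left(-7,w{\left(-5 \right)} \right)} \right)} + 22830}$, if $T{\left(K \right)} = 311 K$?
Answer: $\frac{2}{47837} \approx 4.1809 \cdot 10^{-5}$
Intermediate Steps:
$F{\left(P,B \right)} = P - \frac{B P}{4}$ ($F{\left(P,B \right)} = \left(0 + P \left(- \frac{1}{4}\right)\right) B + P = \left(0 - \frac{P}{4}\right) B + P = - \frac{P}{4} B + P = - \frac{B P}{4} + P = P - \frac{B P}{4}$)
$\frac{1}{T{\left(F{\left(-7,w{\left(-5 \right)} \right)} \right)} + 22830} = \frac{1}{311 \cdot \frac{1}{4} \left(-7\right) \left(4 - 6\right) + 22830} = \frac{1}{311 \cdot \frac{1}{4} \left(-7\right) \left(-2\right) + 22830} = \frac{1}{311 \cdot \frac{7}{2} + 22830} = \frac{1}{\frac{2177}{2} + 22830} = \frac{1}{\frac{47837}{2}} = \frac{2}{47837}$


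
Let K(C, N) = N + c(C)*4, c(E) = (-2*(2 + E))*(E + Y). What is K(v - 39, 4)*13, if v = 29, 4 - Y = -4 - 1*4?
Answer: 1716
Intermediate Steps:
Y = 12 (Y = 4 - (-4 - 1*4) = 4 - (-4 - 4) = 4 - 1*(-8) = 4 + 8 = 12)
c(E) = (-4 - 2*E)*(12 + E) (c(E) = (-2*(2 + E))*(E + 12) = (-4 - 2*E)*(12 + E))
K(C, N) = -192 + N - 112*C - 8*C² (K(C, N) = N + (-48 - 28*C - 2*C²)*4 = N + (-192 - 112*C - 8*C²) = -192 + N - 112*C - 8*C²)
K(v - 39, 4)*13 = (-192 + 4 - 112*(29 - 39) - 8*(29 - 39)²)*13 = (-192 + 4 - 112*(-10) - 8*(-10)²)*13 = (-192 + 4 + 1120 - 8*100)*13 = (-192 + 4 + 1120 - 800)*13 = 132*13 = 1716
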